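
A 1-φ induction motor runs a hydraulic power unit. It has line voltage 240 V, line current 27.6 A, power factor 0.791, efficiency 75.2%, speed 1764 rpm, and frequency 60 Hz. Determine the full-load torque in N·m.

21.3 N·m

P_in = V·I·cosφ = 240 × 27.6 × 0.791 = 5240 W
P_out = η·P_in = 0.752 × 5240 = 3940 W
n = 1764 rpm
ω = 2π×1764/60 = 184.7 rad/s
τ = P_out/ω = 3940/184.7 = 21.3 N·m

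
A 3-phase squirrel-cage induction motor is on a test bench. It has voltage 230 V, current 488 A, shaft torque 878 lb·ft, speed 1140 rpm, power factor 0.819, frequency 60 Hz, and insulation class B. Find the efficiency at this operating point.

τ = 878 lb·ft × 1.356 = 1191 N·m
ω = 2π × 1140/60 = 119.4 rad/s; P_out = τω = 1191 × 119.4 = 142205 W
P_in = √3·V_L·I_L·cosφ = 1.732 × 230 × 488 × 0.819 = 159213 W
η = P_out / P_in = 142205 / 159213 = 0.893 = 89.3%

89.3 %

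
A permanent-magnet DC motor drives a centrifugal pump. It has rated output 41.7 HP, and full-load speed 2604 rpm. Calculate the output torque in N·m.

114 N·m

P_out = 41.7 × 746 = 31108 W
ω = 2π × 2604/60 = 272.7 rad/s
τ = P_out/ω = 31108/272.7 = 114 N·m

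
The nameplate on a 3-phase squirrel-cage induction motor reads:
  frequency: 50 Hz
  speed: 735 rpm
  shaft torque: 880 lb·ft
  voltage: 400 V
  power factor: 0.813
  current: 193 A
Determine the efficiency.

τ = 880 lb·ft × 1.356 = 1193 N·m
ω = 2π × 735/60 = 76.97 rad/s; P_out = τω = 1193 × 76.97 = 91825 W
P_in = √3·V_L·I_L·cosφ = 1.732 × 400 × 193 × 0.813 = 108707 W
η = P_out / P_in = 91825 / 108707 = 0.845 = 84.5%

84.5 %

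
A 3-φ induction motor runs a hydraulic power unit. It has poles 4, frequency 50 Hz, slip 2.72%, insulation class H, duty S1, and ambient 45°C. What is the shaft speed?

1459 rpm

n_s = 120f/p = 120×50/4 = 1500 rpm
n = n_s(1 − s) = 1500 × (1 − 0.0272) = 1459 rpm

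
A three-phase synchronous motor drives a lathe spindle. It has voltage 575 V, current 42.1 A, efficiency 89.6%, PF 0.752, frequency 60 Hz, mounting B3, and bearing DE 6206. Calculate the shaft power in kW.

P_in = √3·V·I·cosφ = 1.732 × 575 × 42.1 × 0.752 = 31529 W
P_out = η·P_in = 0.896 × 31529 = 28250 W

28.3 kW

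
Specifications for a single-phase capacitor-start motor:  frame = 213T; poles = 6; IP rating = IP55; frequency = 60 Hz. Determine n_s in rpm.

1200 rpm

n_s = 120f/p = 120×60/6 = 1200 rpm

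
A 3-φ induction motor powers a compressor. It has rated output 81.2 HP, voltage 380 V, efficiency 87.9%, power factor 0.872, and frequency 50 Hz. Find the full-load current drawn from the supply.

120 A

P_out = 81.2 × 746 = 60575 W
P_in = P_out / η = 60575 / 0.879 = 68914 W
I_L = P_in / (√3·V_L·cosφ) = 68914 / (1.732 × 380 × 0.872) = 120 A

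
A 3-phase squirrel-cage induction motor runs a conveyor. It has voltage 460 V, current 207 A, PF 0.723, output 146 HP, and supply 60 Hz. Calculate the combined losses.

P_in = √3·V·I·cosφ = 1.732×460×207×0.723 = 119238 W
P_out = 146×746 = 108916 W
Losses = P_in − P_out = 119238 − 108916 = 10322 W

10300 W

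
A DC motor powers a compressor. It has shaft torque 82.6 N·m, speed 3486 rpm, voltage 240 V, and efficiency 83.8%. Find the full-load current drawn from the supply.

ω = 2π×3486/60 = 365.1 rad/s; P_out = τω = 82.6 × 365.1 = 30157 W
P_in = P_out / η = 30157 / 0.838 = 35987 W
I = P_in / V = 35987 / 240 = 150 A

150 A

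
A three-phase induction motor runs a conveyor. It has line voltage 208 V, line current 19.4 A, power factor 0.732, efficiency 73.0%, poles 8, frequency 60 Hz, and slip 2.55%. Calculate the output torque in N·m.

40.7 N·m

P_in = √3·V·I·cosφ = 1.732 × 208 × 19.4 × 0.732 = 5116 W
P_out = η·P_in = 0.73 × 5116 = 3735 W
n_s = 120×60/8 = 900 rpm; n = 900×(1−0.0255) = 877 rpm
ω = 2π×877/60 = 91.84 rad/s
τ = P_out/ω = 3735/91.84 = 40.7 N·m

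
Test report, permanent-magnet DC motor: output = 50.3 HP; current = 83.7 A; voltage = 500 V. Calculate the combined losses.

P_in = V·I = 500×83.7 = 41850 W
P_out = 50.3×746 = 37524 W
Losses = P_in − P_out = 41850 − 37524 = 4326 W

4330 W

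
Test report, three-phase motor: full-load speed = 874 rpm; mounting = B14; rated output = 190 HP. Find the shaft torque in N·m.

P_out = 190 × 746 = 141740 W
ω = 2π × 874/60 = 91.53 rad/s
τ = P_out/ω = 141740/91.53 = 1550 N·m

1550 N·m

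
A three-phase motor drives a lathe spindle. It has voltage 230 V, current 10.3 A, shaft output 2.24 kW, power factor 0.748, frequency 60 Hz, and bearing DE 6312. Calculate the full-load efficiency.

73.0 %

P_out = 2.24 kW = 2240 W
P_in = √3·V_L·I_L·cosφ = 1.732 × 230 × 10.3 × 0.748 = 3069 W
η = P_out / P_in = 2240 / 3069 = 0.730 = 73.0%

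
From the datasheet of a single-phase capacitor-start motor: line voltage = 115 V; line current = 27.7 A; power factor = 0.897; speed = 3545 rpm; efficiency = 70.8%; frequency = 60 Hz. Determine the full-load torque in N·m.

5.45 N·m

P_in = V·I·cosφ = 115 × 27.7 × 0.897 = 2857 W
P_out = η·P_in = 0.708 × 2857 = 2023 W
n = 3545 rpm
ω = 2π×3545/60 = 371.2 rad/s
τ = P_out/ω = 2023/371.2 = 5.45 N·m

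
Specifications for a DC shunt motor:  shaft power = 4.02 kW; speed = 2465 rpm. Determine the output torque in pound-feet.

ω = 2π × 2465/60 = 258.1 rad/s
τ = P/ω = 4020/258.1 = 15.58 N·m
In lb·ft: 15.58/1.356 = 11.5 lb·ft

11.5 lb·ft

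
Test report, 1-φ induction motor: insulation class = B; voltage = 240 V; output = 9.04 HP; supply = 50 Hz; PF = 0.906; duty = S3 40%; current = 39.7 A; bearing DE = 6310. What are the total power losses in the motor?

P_in = V·I·cosφ = 240×39.7×0.906 = 8632 W
P_out = 9.04×746 = 6744 W
Losses = P_in − P_out = 8632 − 6744 = 1888 W

1890 W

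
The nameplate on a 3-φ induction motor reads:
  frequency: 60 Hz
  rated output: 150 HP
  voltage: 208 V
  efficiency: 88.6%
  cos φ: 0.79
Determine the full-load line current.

P_out = 150 × 746 = 111900 W
P_in = P_out / η = 111900 / 0.886 = 126298 W
I_L = P_in / (√3·V_L·cosφ) = 126298 / (1.732 × 208 × 0.79) = 444 A

444 A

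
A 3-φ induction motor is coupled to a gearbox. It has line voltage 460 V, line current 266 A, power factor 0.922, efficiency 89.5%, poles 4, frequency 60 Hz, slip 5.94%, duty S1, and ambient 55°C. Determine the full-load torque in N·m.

P_in = √3·V·I·cosφ = 1.732 × 460 × 266 × 0.922 = 195397 W
P_out = η·P_in = 0.895 × 195397 = 174880 W
n_s = 120×60/4 = 1800 rpm; n = 1800×(1−0.0594) = 1693 rpm
ω = 2π×1693/60 = 177.3 rad/s
τ = P_out/ω = 174880/177.3 = 986 N·m

986 N·m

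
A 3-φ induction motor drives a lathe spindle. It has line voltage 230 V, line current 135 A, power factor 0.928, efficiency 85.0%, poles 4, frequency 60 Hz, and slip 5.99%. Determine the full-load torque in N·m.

P_in = √3·V·I·cosφ = 1.732 × 230 × 135 × 0.928 = 49907 W
P_out = η·P_in = 0.85 × 49907 = 42421 W
n_s = 120×60/4 = 1800 rpm; n = 1800×(1−0.0599) = 1692 rpm
ω = 2π×1692/60 = 177.2 rad/s
τ = P_out/ω = 42421/177.2 = 239 N·m

239 N·m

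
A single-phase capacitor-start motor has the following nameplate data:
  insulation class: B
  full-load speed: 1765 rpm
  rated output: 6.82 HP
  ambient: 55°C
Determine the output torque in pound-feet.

20.3 lb·ft

P_out = 6.82 × 746 = 5088 W
ω = 2π × 1765/60 = 184.8 rad/s
τ = P_out/ω = 5088/184.8 = 27.53 N·m
In lb·ft: 27.53/1.356 = 20.3 lb·ft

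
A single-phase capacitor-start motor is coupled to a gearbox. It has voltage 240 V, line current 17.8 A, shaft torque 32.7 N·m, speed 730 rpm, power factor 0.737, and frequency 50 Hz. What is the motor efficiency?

79.4 %

ω = 2π × 730/60 = 76.45 rad/s; P_out = τω = 32.7 × 76.45 = 2500 W
P_in = V·I·cosφ = 240 × 17.8 × 0.737 = 3148 W
η = P_out / P_in = 2500 / 3148 = 0.794 = 79.4%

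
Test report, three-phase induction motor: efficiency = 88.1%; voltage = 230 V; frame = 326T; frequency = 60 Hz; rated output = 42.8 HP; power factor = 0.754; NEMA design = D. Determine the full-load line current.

121 A

P_out = 42.8 × 746 = 31929 W
P_in = P_out / η = 31929 / 0.881 = 36242 W
I_L = P_in / (√3·V_L·cosφ) = 36242 / (1.732 × 230 × 0.754) = 121 A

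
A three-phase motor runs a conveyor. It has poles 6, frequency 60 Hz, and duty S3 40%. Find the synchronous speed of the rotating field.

n_s = 120f/p = 120×60/6 = 1200 rpm

1200 rpm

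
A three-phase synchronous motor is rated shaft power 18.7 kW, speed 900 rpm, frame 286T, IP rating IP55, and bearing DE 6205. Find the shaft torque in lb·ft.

ω = 2π × 900/60 = 94.25 rad/s
τ = P/ω = 18700/94.25 = 198.4 N·m
In lb·ft: 198.4/1.356 = 146 lb·ft

146 lb·ft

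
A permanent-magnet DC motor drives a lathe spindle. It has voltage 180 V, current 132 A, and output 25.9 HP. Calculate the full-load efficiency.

81.3 %

P_out = 25.9 × 746 = 19321 W
P_in = V·I = 180 × 132 = 23760 W
η = P_out / P_in = 19321 / 23760 = 0.813 = 81.3%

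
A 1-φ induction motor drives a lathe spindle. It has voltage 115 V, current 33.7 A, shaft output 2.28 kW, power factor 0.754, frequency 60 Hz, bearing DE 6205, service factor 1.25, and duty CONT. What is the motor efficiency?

P_out = 2.28 kW = 2280 W
P_in = V·I·cosφ = 115 × 33.7 × 0.754 = 2922 W
η = P_out / P_in = 2280 / 2922 = 0.780 = 78.0%

78.0 %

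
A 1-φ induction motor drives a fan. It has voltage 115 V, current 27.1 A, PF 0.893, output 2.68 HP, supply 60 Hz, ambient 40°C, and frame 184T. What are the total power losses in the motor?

784 W

P_in = V·I·cosφ = 115×27.1×0.893 = 2783 W
P_out = 2.68×746 = 1999 W
Losses = P_in − P_out = 2783 − 1999 = 784 W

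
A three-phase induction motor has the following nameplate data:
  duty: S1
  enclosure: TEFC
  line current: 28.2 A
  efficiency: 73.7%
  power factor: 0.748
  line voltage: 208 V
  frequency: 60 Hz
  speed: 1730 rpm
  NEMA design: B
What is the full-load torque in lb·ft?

22.8 lb·ft

P_in = √3·V·I·cosφ = 1.732 × 208 × 28.2 × 0.748 = 7599 W
P_out = η·P_in = 0.737 × 7599 = 5600 W
n = 1730 rpm
ω = 2π×1730/60 = 181.2 rad/s
τ = P_out/ω = 5600/181.2 = 30.91 N·m
In lb·ft: 30.91/1.356 = 22.8 lb·ft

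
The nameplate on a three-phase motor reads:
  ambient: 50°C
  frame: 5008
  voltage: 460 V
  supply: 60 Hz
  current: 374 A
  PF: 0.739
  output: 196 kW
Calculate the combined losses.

P_in = √3·V·I·cosφ = 1.732×460×374×0.739 = 220202 W
P_out = 196000 W
Losses = P_in − P_out = 220202 − 196000 = 24202 W

24200 W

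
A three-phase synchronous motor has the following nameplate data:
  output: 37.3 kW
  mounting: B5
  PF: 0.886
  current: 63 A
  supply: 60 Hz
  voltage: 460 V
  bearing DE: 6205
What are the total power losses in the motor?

P_in = √3·V·I·cosφ = 1.732×460×63×0.886 = 44471 W
P_out = 37300 W
Losses = P_in − P_out = 44471 − 37300 = 7171 W

7.17 kW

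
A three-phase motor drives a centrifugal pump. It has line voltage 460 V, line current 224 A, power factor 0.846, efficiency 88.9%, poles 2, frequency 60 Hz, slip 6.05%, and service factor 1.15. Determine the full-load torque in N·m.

P_in = √3·V·I·cosφ = 1.732 × 460 × 224 × 0.846 = 150982 W
P_out = η·P_in = 0.889 × 150982 = 134223 W
n_s = 120×60/2 = 3600 rpm; n = 3600×(1−0.0605) = 3382 rpm
ω = 2π×3382/60 = 354.2 rad/s
τ = P_out/ω = 134223/354.2 = 379 N·m

379 N·m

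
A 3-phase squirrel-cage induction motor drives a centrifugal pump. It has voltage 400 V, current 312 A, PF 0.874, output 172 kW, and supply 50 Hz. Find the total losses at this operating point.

P_in = √3·V·I·cosφ = 1.732×400×312×0.874 = 188918 W
P_out = 172000 W
Losses = P_in − P_out = 188918 − 172000 = 16918 W

16.9 kW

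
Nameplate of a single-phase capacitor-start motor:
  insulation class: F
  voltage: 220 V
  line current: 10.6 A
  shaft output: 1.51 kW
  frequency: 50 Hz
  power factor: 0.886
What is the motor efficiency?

P_out = 1.51 kW = 1510 W
P_in = V·I·cosφ = 220 × 10.6 × 0.886 = 2066 W
η = P_out / P_in = 1510 / 2066 = 0.731 = 73.1%

73.1 %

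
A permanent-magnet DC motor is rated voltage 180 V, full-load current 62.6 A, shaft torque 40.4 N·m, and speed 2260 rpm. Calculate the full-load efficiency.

84.9 %

ω = 2π × 2260/60 = 236.7 rad/s; P_out = τω = 40.4 × 236.7 = 9563 W
P_in = V·I = 180 × 62.6 = 11268 W
η = P_out / P_in = 9563 / 11268 = 0.849 = 84.9%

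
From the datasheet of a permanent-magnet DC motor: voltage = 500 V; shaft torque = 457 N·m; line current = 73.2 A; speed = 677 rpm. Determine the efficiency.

88.5 %

ω = 2π × 677/60 = 70.9 rad/s; P_out = τω = 457 × 70.9 = 32401 W
P_in = V·I = 500 × 73.2 = 36600 W
η = P_out / P_in = 32401 / 36600 = 0.885 = 88.5%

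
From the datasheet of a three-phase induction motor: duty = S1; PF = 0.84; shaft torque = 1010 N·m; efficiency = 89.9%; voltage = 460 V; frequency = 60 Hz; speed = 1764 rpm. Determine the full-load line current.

ω = 2π×1764/60 = 184.7 rad/s; P_out = τω = 1010 × 184.7 = 186547 W
P_in = P_out / η = 186547 / 0.899 = 207505 W
I_L = P_in / (√3·V_L·cosφ) = 207505 / (1.732 × 460 × 0.84) = 310 A

310 A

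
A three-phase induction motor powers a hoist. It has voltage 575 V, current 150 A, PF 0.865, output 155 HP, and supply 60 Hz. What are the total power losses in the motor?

P_in = √3·V·I·cosφ = 1.732×575×150×0.865 = 129218 W
P_out = 155×746 = 115630 W
Losses = P_in − P_out = 129218 − 115630 = 13588 W

13.6 kW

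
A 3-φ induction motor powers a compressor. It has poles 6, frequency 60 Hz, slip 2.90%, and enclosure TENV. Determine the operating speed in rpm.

1165 rpm

n_s = 120f/p = 120×60/6 = 1200 rpm
n = n_s(1 − s) = 1200 × (1 − 0.029) = 1165 rpm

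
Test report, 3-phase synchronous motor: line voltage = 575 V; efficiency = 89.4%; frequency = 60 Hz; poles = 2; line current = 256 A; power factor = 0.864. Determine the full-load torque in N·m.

P_in = √3·V·I·cosφ = 1.732 × 575 × 256 × 0.864 = 220277 W
P_out = η·P_in = 0.894 × 220277 = 196928 W
n = n_s = 120×60/2 = 3600 rpm (synchronous)
ω = 2π×3600/60 = 377 rad/s
τ = P_out/ω = 196928/377 = 522 N·m

522 N·m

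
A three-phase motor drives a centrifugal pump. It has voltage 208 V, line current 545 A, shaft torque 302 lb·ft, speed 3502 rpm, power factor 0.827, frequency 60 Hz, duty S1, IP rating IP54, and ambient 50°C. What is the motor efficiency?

τ = 302 lb·ft × 1.356 = 409.5 N·m
ω = 2π × 3502/60 = 366.7 rad/s; P_out = τω = 409.5 × 366.7 = 150164 W
P_in = √3·V_L·I_L·cosφ = 1.732 × 208 × 545 × 0.827 = 162373 W
η = P_out / P_in = 150164 / 162373 = 0.925 = 92.5%

92.5 %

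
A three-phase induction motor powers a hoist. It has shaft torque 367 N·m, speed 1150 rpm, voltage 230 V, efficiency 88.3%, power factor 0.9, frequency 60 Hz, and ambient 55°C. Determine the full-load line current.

140 A

ω = 2π×1150/60 = 120.4 rad/s; P_out = τω = 367 × 120.4 = 44187 W
P_in = P_out / η = 44187 / 0.883 = 50042 W
I_L = P_in / (√3·V_L·cosφ) = 50042 / (1.732 × 230 × 0.9) = 140 A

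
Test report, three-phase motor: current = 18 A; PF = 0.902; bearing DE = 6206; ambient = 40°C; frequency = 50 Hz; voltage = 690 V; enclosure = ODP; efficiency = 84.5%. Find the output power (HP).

P_in = √3·V·I·cosφ = 1.732 × 690 × 18 × 0.902 = 19403 W
P_out = η·P_in = 0.845 × 19403 = 16396 W
= 16396/746 = 22 HP

22 HP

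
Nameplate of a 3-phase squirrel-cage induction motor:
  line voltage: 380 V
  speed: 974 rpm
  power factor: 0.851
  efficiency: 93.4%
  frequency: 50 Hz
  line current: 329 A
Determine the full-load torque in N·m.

P_in = √3·V·I·cosφ = 1.732 × 380 × 329 × 0.851 = 184271 W
P_out = η·P_in = 0.934 × 184271 = 172109 W
n = 974 rpm
ω = 2π×974/60 = 102 rad/s
τ = P_out/ω = 172109/102 = 1690 N·m

1690 N·m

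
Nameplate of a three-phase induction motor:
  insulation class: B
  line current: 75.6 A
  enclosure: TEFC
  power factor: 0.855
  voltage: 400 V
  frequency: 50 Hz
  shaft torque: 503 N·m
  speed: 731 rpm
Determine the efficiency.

86.0 %

ω = 2π × 731/60 = 76.55 rad/s; P_out = τω = 503 × 76.55 = 38505 W
P_in = √3·V_L·I_L·cosφ = 1.732 × 400 × 75.6 × 0.855 = 44781 W
η = P_out / P_in = 38505 / 44781 = 0.860 = 86.0%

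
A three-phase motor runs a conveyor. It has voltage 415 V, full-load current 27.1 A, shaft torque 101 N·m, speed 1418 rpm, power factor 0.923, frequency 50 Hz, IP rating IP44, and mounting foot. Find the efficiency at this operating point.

83.4 %

ω = 2π × 1418/60 = 148.5 rad/s; P_out = τω = 101 × 148.5 = 14999 W
P_in = √3·V_L·I_L·cosφ = 1.732 × 415 × 27.1 × 0.923 = 17979 W
η = P_out / P_in = 14999 / 17979 = 0.834 = 83.4%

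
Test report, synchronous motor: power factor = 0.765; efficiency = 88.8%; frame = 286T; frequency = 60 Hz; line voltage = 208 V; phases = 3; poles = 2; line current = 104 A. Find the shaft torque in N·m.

67.5 N·m

P_in = √3·V·I·cosφ = 1.732 × 208 × 104 × 0.765 = 28662 W
P_out = η·P_in = 0.888 × 28662 = 25452 W
n = n_s = 120×60/2 = 3600 rpm (synchronous)
ω = 2π×3600/60 = 377 rad/s
τ = P_out/ω = 25452/377 = 67.5 N·m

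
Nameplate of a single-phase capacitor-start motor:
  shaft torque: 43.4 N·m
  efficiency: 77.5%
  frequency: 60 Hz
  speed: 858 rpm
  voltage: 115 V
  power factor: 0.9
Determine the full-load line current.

ω = 2π×858/60 = 89.85 rad/s; P_out = τω = 43.4 × 89.85 = 3899 W
P_in = P_out / η = 3899 / 0.775 = 5031 W
I = P_in / (V·cosφ) = 5031 / (115 × 0.9) = 48.6 A

48.6 A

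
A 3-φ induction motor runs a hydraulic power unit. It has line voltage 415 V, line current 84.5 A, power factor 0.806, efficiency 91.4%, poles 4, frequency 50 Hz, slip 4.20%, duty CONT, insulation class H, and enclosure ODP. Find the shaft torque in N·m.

P_in = √3·V·I·cosφ = 1.732 × 415 × 84.5 × 0.806 = 48954 W
P_out = η·P_in = 0.914 × 48954 = 44744 W
n_s = 120×50/4 = 1500 rpm; n = 1500×(1−0.042) = 1437 rpm
ω = 2π×1437/60 = 150.5 rad/s
τ = P_out/ω = 44744/150.5 = 297 N·m

297 N·m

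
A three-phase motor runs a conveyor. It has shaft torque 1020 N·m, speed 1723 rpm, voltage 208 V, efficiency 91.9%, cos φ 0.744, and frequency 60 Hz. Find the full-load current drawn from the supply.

ω = 2π×1723/60 = 180.4 rad/s; P_out = τω = 1020 × 180.4 = 184008 W
P_in = P_out / η = 184008 / 0.919 = 200226 W
I_L = P_in / (√3·V_L·cosφ) = 200226 / (1.732 × 208 × 0.744) = 747 A

747 A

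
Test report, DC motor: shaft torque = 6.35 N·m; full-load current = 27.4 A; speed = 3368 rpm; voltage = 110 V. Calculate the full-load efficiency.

ω = 2π × 3368/60 = 352.7 rad/s; P_out = τω = 6.35 × 352.7 = 2240 W
P_in = V·I = 110 × 27.4 = 3014 W
η = P_out / P_in = 2240 / 3014 = 0.743 = 74.3%

74.3 %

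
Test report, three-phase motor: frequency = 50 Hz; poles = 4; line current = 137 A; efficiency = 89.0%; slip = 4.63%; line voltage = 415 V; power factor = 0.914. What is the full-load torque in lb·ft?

P_in = √3·V·I·cosφ = 1.732 × 415 × 137 × 0.914 = 90004 W
P_out = η·P_in = 0.89 × 90004 = 80104 W
n_s = 120×50/4 = 1500 rpm; n = 1500×(1−0.0463) = 1431 rpm
ω = 2π×1431/60 = 149.9 rad/s
τ = P_out/ω = 80104/149.9 = 534.4 N·m
In lb·ft: 534.4/1.356 = 394 lb·ft

394 lb·ft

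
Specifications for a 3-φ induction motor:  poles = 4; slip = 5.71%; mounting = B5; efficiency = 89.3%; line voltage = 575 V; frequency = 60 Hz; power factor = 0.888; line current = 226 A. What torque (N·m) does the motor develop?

1000 N·m

P_in = √3·V·I·cosφ = 1.732 × 575 × 226 × 0.888 = 199865 W
P_out = η·P_in = 0.893 × 199865 = 178479 W
n_s = 120×60/4 = 1800 rpm; n = 1800×(1−0.0571) = 1697 rpm
ω = 2π×1697/60 = 177.7 rad/s
τ = P_out/ω = 178479/177.7 = 1000 N·m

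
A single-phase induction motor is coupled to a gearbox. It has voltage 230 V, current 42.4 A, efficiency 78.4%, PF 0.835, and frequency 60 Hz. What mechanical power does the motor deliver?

P_in = V·I·cosφ = 230 × 42.4 × 0.835 = 8143 W
P_out = η·P_in = 0.784 × 8143 = 6384 W

6.38 kW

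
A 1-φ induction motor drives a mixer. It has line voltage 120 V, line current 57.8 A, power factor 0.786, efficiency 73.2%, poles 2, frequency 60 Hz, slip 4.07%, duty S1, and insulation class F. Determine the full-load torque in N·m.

P_in = V·I·cosφ = 120 × 57.8 × 0.786 = 5452 W
P_out = η·P_in = 0.732 × 5452 = 3991 W
n_s = 120×60/2 = 3600 rpm; n = 3600×(1−0.0407) = 3453 rpm
ω = 2π×3453/60 = 361.6 rad/s
τ = P_out/ω = 3991/361.6 = 11 N·m

11 N·m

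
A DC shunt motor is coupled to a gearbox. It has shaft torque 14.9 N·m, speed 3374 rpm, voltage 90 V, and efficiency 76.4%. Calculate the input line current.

76.6 A

ω = 2π×3374/60 = 353.3 rad/s; P_out = τω = 14.9 × 353.3 = 5264 W
P_in = P_out / η = 5264 / 0.764 = 6890 W
I = P_in / V = 6890 / 90 = 76.6 A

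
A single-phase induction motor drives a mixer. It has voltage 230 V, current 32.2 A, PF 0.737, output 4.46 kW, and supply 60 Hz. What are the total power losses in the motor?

P_in = V·I·cosφ = 230×32.2×0.737 = 5458 W
P_out = 4460 W
Losses = P_in − P_out = 5458 − 4460 = 998 W

998 W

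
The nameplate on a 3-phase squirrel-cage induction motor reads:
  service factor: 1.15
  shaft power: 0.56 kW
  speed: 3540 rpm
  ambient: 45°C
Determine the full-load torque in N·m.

ω = 2π × 3540/60 = 370.7 rad/s
τ = P/ω = 560/370.7 = 1.51 N·m

1.51 N·m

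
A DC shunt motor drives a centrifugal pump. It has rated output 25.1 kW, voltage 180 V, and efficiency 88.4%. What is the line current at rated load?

P_out = 25.1 kW = 25100 W
P_in = P_out / η = 25100 / 0.884 = 28394 W
I = P_in / V = 28394 / 180 = 158 A

158 A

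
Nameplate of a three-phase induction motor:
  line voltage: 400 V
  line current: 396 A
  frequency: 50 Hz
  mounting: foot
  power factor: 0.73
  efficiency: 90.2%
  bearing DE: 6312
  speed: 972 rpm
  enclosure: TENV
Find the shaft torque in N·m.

1770 N·m

P_in = √3·V·I·cosφ = 1.732 × 400 × 396 × 0.73 = 200275 W
P_out = η·P_in = 0.902 × 200275 = 180648 W
n = 972 rpm
ω = 2π×972/60 = 101.8 rad/s
τ = P_out/ω = 180648/101.8 = 1770 N·m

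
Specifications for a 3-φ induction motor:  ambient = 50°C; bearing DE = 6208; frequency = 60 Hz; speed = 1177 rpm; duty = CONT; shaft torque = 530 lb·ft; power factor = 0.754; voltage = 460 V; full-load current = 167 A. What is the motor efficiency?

88.3 %

τ = 530 lb·ft × 1.356 = 718.7 N·m
ω = 2π × 1177/60 = 123.3 rad/s; P_out = τω = 718.7 × 123.3 = 88616 W
P_in = √3·V_L·I_L·cosφ = 1.732 × 460 × 167 × 0.754 = 100321 W
η = P_out / P_in = 88616 / 100321 = 0.883 = 88.3%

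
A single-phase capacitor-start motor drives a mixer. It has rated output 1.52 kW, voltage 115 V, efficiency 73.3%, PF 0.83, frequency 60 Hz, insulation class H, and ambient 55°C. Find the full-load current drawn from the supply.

21.7 A

P_out = 1.52 kW = 1520 W
P_in = P_out / η = 1520 / 0.733 = 2074 W
I = P_in / (V·cosφ) = 2074 / (115 × 0.83) = 21.7 A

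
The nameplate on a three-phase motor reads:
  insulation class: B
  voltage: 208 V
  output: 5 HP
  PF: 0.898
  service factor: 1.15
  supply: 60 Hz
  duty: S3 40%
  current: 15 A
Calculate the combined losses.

P_in = √3·V·I·cosφ = 1.732×208×15×0.898 = 4853 W
P_out = 5×746 = 3730 W
Losses = P_in − P_out = 4853 − 3730 = 1123 W

1120 W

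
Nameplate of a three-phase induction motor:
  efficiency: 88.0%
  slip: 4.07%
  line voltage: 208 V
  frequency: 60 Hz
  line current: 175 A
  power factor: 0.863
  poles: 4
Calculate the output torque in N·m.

265 N·m

P_in = √3·V·I·cosφ = 1.732 × 208 × 175 × 0.863 = 54408 W
P_out = η·P_in = 0.88 × 54408 = 47879 W
n_s = 120×60/4 = 1800 rpm; n = 1800×(1−0.0407) = 1727 rpm
ω = 2π×1727/60 = 180.9 rad/s
τ = P_out/ω = 47879/180.9 = 265 N·m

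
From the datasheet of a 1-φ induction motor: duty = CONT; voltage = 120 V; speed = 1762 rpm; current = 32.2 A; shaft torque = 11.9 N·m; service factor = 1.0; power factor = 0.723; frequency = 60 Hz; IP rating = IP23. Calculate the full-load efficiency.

ω = 2π × 1762/60 = 184.5 rad/s; P_out = τω = 11.9 × 184.5 = 2196 W
P_in = V·I·cosφ = 120 × 32.2 × 0.723 = 2794 W
η = P_out / P_in = 2196 / 2794 = 0.786 = 78.6%

78.6 %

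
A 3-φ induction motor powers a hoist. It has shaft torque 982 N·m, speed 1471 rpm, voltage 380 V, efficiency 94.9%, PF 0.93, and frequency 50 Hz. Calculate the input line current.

ω = 2π×1471/60 = 154 rad/s; P_out = τω = 982 × 154 = 151228 W
P_in = P_out / η = 151228 / 0.949 = 159355 W
I_L = P_in / (√3·V_L·cosφ) = 159355 / (1.732 × 380 × 0.93) = 260 A

260 A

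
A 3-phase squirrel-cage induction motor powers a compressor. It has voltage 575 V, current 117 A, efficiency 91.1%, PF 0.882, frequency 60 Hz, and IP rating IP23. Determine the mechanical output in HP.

P_in = √3·V·I·cosφ = 1.732 × 575 × 117 × 0.882 = 102771 W
P_out = η·P_in = 0.911 × 102771 = 93624 W
= 93624/746 = 126 HP

126 HP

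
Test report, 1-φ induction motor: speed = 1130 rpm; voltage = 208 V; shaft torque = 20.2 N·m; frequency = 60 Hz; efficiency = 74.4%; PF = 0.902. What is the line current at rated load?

ω = 2π×1130/60 = 118.3 rad/s; P_out = τω = 20.2 × 118.3 = 2390 W
P_in = P_out / η = 2390 / 0.744 = 3212 W
I = P_in / (V·cosφ) = 3212 / (208 × 0.902) = 17.1 A

17.1 A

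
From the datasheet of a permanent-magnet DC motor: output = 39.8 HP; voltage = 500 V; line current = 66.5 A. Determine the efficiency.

89.3 %

P_out = 39.8 × 746 = 29691 W
P_in = V·I = 500 × 66.5 = 33250 W
η = P_out / P_in = 29691 / 33250 = 0.893 = 89.3%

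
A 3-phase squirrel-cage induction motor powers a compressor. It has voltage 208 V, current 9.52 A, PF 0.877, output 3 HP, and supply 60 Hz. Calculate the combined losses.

P_in = √3·V·I·cosφ = 1.732×208×9.52×0.877 = 3008 W
P_out = 3×746 = 2238 W
Losses = P_in − P_out = 3008 − 2238 = 770 W

770 W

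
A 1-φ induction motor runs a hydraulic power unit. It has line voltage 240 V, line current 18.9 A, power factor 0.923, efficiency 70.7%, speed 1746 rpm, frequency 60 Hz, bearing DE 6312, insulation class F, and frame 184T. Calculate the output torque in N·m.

P_in = V·I·cosφ = 240 × 18.9 × 0.923 = 4187 W
P_out = η·P_in = 0.707 × 4187 = 2960 W
n = 1746 rpm
ω = 2π×1746/60 = 182.8 rad/s
τ = P_out/ω = 2960/182.8 = 16.2 N·m

16.2 N·m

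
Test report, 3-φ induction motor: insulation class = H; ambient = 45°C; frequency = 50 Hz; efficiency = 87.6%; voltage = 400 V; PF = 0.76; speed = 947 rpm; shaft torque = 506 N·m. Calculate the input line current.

109 A

ω = 2π×947/60 = 99.17 rad/s; P_out = τω = 506 × 99.17 = 50180 W
P_in = P_out / η = 50180 / 0.876 = 57283 W
I_L = P_in / (√3·V_L·cosφ) = 57283 / (1.732 × 400 × 0.76) = 109 A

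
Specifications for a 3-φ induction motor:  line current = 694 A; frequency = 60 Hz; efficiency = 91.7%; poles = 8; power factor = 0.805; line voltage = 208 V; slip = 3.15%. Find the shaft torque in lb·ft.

P_in = √3·V·I·cosφ = 1.732 × 208 × 694 × 0.805 = 201264 W
P_out = η·P_in = 0.917 × 201264 = 184559 W
n_s = 120×60/8 = 900 rpm; n = 900×(1−0.0315) = 872 rpm
ω = 2π×872/60 = 91.32 rad/s
τ = P_out/ω = 184559/91.32 = 2021 N·m
In lb·ft: 2021/1.356 = 1490 lb·ft

1490 lb·ft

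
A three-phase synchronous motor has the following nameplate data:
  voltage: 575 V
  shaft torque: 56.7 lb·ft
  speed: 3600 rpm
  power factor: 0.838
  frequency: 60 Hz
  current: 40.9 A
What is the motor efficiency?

84.9 %

τ = 56.7 lb·ft × 1.356 = 76.89 N·m
ω = 2π × 3600/60 = 377 rad/s; P_out = τω = 76.89 × 377 = 28988 W
P_in = √3·V_L·I_L·cosφ = 1.732 × 575 × 40.9 × 0.838 = 34134 W
η = P_out / P_in = 28988 / 34134 = 0.849 = 84.9%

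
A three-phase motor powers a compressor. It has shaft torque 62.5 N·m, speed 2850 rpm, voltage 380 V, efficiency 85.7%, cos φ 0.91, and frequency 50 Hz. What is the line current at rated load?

36.3 A

ω = 2π×2850/60 = 298.5 rad/s; P_out = τω = 62.5 × 298.5 = 18656 W
P_in = P_out / η = 18656 / 0.857 = 21769 W
I_L = P_in / (√3·V_L·cosφ) = 21769 / (1.732 × 380 × 0.91) = 36.3 A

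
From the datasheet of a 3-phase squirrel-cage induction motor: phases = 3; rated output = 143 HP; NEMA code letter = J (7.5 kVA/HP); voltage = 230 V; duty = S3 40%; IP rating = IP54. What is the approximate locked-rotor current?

S_LR = 7.5 × 143 = 1072.5 kVA
I_LR = S_LR/(√3·V_L) = 1072500/(1.732×230) = 2690 A

2690 A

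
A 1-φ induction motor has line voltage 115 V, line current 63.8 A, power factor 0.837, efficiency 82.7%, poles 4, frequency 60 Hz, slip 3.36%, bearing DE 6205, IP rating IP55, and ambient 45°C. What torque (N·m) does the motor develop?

P_in = V·I·cosφ = 115 × 63.8 × 0.837 = 6141 W
P_out = η·P_in = 0.827 × 6141 = 5079 W
n_s = 120×60/4 = 1800 rpm; n = 1800×(1−0.0336) = 1740 rpm
ω = 2π×1740/60 = 182.2 rad/s
τ = P_out/ω = 5079/182.2 = 27.9 N·m

27.9 N·m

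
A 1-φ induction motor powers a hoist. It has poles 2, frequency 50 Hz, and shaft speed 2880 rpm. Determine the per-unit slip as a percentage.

4.0 %

n_s = 120f/p = 120×50/2 = 3000 rpm
s = (n_s − n)/n_s = (3000 − 2880)/3000 = 0.0400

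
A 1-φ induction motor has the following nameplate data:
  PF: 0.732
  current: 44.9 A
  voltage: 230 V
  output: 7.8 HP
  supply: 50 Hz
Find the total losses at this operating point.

1740 W

P_in = V·I·cosφ = 230×44.9×0.732 = 7559 W
P_out = 7.8×746 = 5819 W
Losses = P_in − P_out = 7559 − 5819 = 1740 W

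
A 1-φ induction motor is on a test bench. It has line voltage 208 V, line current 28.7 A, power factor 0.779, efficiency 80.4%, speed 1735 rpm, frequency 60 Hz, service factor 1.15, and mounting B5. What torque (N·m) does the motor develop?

20.6 N·m

P_in = V·I·cosφ = 208 × 28.7 × 0.779 = 4650 W
P_out = η·P_in = 0.804 × 4650 = 3739 W
n = 1735 rpm
ω = 2π×1735/60 = 181.7 rad/s
τ = P_out/ω = 3739/181.7 = 20.6 N·m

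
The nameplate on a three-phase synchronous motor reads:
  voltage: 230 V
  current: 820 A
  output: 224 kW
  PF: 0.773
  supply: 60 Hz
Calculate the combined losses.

28500 W

P_in = √3·V·I·cosφ = 1.732×230×820×0.773 = 252504 W
P_out = 224000 W
Losses = P_in − P_out = 252504 − 224000 = 28504 W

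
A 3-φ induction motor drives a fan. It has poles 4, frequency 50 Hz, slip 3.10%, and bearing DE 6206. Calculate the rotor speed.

n_s = 120f/p = 120×50/4 = 1500 rpm
n = n_s(1 − s) = 1500 × (1 − 0.031) = 1454 rpm

1454 rpm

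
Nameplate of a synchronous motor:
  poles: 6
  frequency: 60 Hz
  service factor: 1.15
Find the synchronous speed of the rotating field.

n_s = 120f/p = 120×60/6 = 1200 rpm

1200 rpm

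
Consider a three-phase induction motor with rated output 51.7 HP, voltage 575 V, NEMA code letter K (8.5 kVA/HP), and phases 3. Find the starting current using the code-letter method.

S_LR = 8.5 × 51.7 = 439.45 kVA
I_LR = S_LR/(√3·V_L) = 439450/(1.732×575) = 441 A

441 A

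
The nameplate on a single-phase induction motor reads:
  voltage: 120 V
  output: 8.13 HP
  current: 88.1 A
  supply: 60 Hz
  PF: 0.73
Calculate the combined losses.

P_in = V·I·cosφ = 120×88.1×0.73 = 7718 W
P_out = 8.13×746 = 6065 W
Losses = P_in − P_out = 7718 − 6065 = 1653 W

1650 W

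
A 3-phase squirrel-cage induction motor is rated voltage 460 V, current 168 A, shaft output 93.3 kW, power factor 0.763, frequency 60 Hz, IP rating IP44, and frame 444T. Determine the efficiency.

91.4 %

P_out = 93.3 kW = 93300 W
P_in = √3·V_L·I_L·cosφ = 1.732 × 460 × 168 × 0.763 = 102127 W
η = P_out / P_in = 93300 / 102127 = 0.914 = 91.4%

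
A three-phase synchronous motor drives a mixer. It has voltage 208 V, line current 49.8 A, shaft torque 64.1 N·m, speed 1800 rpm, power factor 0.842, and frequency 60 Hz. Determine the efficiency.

ω = 2π × 1800/60 = 188.5 rad/s; P_out = τω = 64.1 × 188.5 = 12083 W
P_in = √3·V_L·I_L·cosφ = 1.732 × 208 × 49.8 × 0.842 = 15106 W
η = P_out / P_in = 12083 / 15106 = 0.800 = 80.0%

80.0 %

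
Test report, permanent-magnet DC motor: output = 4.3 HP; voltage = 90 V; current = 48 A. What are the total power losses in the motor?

P_in = V·I = 90×48 = 4320 W
P_out = 4.3×746 = 3208 W
Losses = P_in − P_out = 4320 − 3208 = 1112 W

1.11 kW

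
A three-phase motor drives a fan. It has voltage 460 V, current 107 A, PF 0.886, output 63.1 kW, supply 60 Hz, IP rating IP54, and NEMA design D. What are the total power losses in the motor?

12.4 kW

P_in = √3·V·I·cosφ = 1.732×460×107×0.886 = 75531 W
P_out = 63100 W
Losses = P_in − P_out = 75531 − 63100 = 12431 W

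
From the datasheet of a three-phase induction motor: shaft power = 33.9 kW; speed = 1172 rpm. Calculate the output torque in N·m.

276 N·m

ω = 2π × 1172/60 = 122.7 rad/s
τ = P/ω = 33900/122.7 = 276 N·m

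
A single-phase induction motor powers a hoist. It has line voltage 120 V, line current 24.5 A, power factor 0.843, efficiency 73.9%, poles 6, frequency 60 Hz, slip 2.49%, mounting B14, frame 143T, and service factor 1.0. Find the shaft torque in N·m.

P_in = V·I·cosφ = 120 × 24.5 × 0.843 = 2478 W
P_out = η·P_in = 0.739 × 2478 = 1831 W
n_s = 120×60/6 = 1200 rpm; n = 1200×(1−0.0249) = 1170 rpm
ω = 2π×1170/60 = 122.5 rad/s
τ = P_out/ω = 1831/122.5 = 14.9 N·m

14.9 N·m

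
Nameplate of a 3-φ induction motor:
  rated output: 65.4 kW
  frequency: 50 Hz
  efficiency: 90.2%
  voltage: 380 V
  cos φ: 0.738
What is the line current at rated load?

P_out = 65.4 kW = 65400 W
P_in = P_out / η = 65400 / 0.902 = 72506 W
I_L = P_in / (√3·V_L·cosφ) = 72506 / (1.732 × 380 × 0.738) = 149 A

149 A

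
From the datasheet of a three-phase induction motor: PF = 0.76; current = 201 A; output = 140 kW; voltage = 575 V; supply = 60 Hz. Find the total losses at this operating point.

P_in = √3·V·I·cosφ = 1.732×575×201×0.76 = 152134 W
P_out = 140000 W
Losses = P_in − P_out = 152134 − 140000 = 12134 W

12100 W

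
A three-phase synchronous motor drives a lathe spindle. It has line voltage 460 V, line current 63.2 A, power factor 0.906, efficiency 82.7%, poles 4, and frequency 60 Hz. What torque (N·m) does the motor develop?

P_in = √3·V·I·cosφ = 1.732 × 460 × 63.2 × 0.906 = 45620 W
P_out = η·P_in = 0.827 × 45620 = 37728 W
n = n_s = 120×60/4 = 1800 rpm (synchronous)
ω = 2π×1800/60 = 188.5 rad/s
τ = P_out/ω = 37728/188.5 = 200 N·m

200 N·m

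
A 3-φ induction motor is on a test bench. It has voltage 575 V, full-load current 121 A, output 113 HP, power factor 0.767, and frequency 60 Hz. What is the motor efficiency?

P_out = 113 × 746 = 84298 W
P_in = √3·V_L·I_L·cosφ = 1.732 × 575 × 121 × 0.767 = 92426 W
η = P_out / P_in = 84298 / 92426 = 0.912 = 91.2%

91.2 %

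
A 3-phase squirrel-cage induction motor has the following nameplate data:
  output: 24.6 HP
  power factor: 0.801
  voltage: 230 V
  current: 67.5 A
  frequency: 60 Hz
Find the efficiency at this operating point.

P_out = 24.6 × 746 = 18352 W
P_in = √3·V_L·I_L·cosφ = 1.732 × 230 × 67.5 × 0.801 = 21538 W
η = P_out / P_in = 18352 / 21538 = 0.852 = 85.2%

85.2 %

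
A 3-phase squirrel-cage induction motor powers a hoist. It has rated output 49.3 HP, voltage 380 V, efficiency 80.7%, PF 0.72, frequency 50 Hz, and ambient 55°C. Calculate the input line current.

P_out = 49.3 × 746 = 36778 W
P_in = P_out / η = 36778 / 0.807 = 45574 W
I_L = P_in / (√3·V_L·cosφ) = 45574 / (1.732 × 380 × 0.72) = 96.2 A

96.2 A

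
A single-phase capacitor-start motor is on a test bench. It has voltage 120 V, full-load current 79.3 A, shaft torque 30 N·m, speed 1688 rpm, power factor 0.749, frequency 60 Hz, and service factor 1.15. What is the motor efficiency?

ω = 2π × 1688/60 = 176.8 rad/s; P_out = τω = 30 × 176.8 = 5304 W
P_in = V·I·cosφ = 120 × 79.3 × 0.749 = 7127 W
η = P_out / P_in = 5304 / 7127 = 0.744 = 74.4%

74.4 %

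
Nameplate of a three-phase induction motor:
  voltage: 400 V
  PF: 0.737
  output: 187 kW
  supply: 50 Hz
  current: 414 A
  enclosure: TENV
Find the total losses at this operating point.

P_in = √3·V·I·cosφ = 1.732×400×414×0.737 = 211386 W
P_out = 187000 W
Losses = P_in − P_out = 211386 − 187000 = 24386 W

24400 W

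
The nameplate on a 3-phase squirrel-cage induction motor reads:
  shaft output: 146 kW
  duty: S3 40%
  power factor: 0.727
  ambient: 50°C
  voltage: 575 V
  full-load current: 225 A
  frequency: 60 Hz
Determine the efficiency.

P_out = 146 kW = 146000 W
P_in = √3·V_L·I_L·cosφ = 1.732 × 575 × 225 × 0.727 = 162904 W
η = P_out / P_in = 146000 / 162904 = 0.896 = 89.6%

89.6 %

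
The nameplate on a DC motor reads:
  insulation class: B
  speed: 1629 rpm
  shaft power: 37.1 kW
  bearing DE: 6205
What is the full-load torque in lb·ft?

160 lb·ft

ω = 2π × 1629/60 = 170.6 rad/s
τ = P/ω = 37100/170.6 = 217.5 N·m
In lb·ft: 217.5/1.356 = 160 lb·ft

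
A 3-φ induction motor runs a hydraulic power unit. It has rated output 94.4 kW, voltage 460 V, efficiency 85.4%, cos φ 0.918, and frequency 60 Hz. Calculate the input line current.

P_out = 94.4 kW = 94400 W
P_in = P_out / η = 94400 / 0.854 = 110539 W
I_L = P_in / (√3·V_L·cosφ) = 110539 / (1.732 × 460 × 0.918) = 151 A

151 A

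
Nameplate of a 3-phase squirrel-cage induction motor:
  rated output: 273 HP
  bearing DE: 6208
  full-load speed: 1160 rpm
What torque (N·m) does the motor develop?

P_out = 273 × 746 = 203658 W
ω = 2π × 1160/60 = 121.5 rad/s
τ = P_out/ω = 203658/121.5 = 1680 N·m

1680 N·m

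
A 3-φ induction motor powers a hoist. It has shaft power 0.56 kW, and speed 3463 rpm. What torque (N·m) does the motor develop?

1.54 N·m

ω = 2π × 3463/60 = 362.6 rad/s
τ = P/ω = 560/362.6 = 1.54 N·m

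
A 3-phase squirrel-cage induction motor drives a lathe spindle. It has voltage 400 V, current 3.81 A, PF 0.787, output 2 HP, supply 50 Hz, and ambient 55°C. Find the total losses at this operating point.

585 W

P_in = √3·V·I·cosφ = 1.732×400×3.81×0.787 = 2077 W
P_out = 2×746 = 1492 W
Losses = P_in − P_out = 2077 − 1492 = 585 W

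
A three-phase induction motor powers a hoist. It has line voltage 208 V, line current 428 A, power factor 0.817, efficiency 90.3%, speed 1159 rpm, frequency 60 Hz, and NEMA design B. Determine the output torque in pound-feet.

P_in = √3·V·I·cosφ = 1.732 × 208 × 428 × 0.817 = 125973 W
P_out = η·P_in = 0.903 × 125973 = 113754 W
n = 1159 rpm
ω = 2π×1159/60 = 121.4 rad/s
τ = P_out/ω = 113754/121.4 = 937 N·m
In lb·ft: 937/1.356 = 691 lb·ft

691 lb·ft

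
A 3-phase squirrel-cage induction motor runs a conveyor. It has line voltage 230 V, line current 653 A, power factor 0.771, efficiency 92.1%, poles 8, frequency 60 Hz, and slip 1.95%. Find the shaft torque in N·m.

P_in = √3·V·I·cosφ = 1.732 × 230 × 653 × 0.771 = 200560 W
P_out = η·P_in = 0.921 × 200560 = 184716 W
n_s = 120×60/8 = 900 rpm; n = 900×(1−0.0195) = 882 rpm
ω = 2π×882/60 = 92.36 rad/s
τ = P_out/ω = 184716/92.36 = 2000 N·m

2000 N·m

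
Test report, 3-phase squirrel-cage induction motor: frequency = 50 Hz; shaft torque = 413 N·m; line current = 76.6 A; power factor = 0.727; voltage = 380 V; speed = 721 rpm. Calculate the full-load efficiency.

ω = 2π × 721/60 = 75.5 rad/s; P_out = τω = 413 × 75.5 = 31182 W
P_in = √3·V_L·I_L·cosφ = 1.732 × 380 × 76.6 × 0.727 = 36652 W
η = P_out / P_in = 31182 / 36652 = 0.851 = 85.1%

85.1 %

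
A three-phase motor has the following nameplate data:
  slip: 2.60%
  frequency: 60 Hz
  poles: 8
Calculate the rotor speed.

877 rpm

n_s = 120f/p = 120×60/8 = 900 rpm
n = n_s(1 − s) = 900 × (1 − 0.026) = 877 rpm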